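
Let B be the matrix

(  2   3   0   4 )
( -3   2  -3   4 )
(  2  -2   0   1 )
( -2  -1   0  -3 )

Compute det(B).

Expand along column 3 (it has 3 zeros):
  − (-3) · M_23   where M_23 = det([2 3 4; 2 -2 1; -2 -1 -3]) = 2
det = (-1)·(-3)·(2) = 6

det(B) = 6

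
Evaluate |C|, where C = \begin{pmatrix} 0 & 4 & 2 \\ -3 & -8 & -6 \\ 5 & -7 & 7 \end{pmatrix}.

86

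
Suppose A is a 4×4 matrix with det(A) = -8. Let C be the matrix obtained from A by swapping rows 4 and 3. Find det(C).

Swapping two rows multiplies the determinant by −1.
det(C) = (-1)·(-8) = 8

det(C) = 8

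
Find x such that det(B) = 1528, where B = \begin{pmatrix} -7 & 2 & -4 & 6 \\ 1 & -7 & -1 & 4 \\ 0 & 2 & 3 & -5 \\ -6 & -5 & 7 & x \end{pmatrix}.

Expanding along the column containing x, det(B) is linear in x: det(B) = (119)·x + (814).
Set (119)·x + (814) = 1528  ⇒  (119)·x = 714  ⇒  x = 6.

6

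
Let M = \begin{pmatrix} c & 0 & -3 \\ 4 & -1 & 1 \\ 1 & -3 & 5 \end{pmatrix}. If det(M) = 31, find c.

1

Expanding along the row containing c, det(M) is linear in c: det(M) = (-2)·c + (33).
Set (-2)·c + (33) = 31  ⇒  (-2)·c = -2  ⇒  c = 1.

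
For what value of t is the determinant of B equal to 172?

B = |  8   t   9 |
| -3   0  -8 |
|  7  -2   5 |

-6

Expanding along the column containing t, det(B) is linear in t: det(B) = (-41)·t + (-74).
Set (-41)·t + (-74) = 172  ⇒  (-41)·t = 246  ⇒  t = -6.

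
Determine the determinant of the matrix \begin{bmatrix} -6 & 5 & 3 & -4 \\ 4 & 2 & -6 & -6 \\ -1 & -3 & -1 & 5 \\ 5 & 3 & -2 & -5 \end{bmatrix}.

358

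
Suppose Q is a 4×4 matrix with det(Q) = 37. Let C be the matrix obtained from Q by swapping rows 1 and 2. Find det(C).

Swapping two rows multiplies the determinant by −1.
det(C) = (-1)·(37) = -37

-37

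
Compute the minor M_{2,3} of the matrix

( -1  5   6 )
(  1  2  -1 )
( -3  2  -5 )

Delete row 2 and column 3; the remaining 2×2 submatrix is [-1 5; -3 2].
Its determinant is (-1)·2 − 5·(-3) = 13.

13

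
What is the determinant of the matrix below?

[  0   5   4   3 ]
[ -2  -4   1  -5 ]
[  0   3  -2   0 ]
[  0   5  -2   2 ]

Expand along column 1 (it has 3 zeros):
  − (-2) · M_21   where M_21 = det([5 4 3; 3 -2 0; 5 -2 2]) = -32
det = (-1)·(-2)·(-32) = -64

The determinant is -64.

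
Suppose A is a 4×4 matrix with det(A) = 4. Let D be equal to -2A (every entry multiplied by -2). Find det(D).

For a 4×4 matrix, det(-2A) = (-2)^4·det(A) = 16·det(A).
det(D) = (16)·(4) = 64

64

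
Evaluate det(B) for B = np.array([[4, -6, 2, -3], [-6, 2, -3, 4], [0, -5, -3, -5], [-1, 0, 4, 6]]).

Expand along row 3 (it has 1 zero):
  − (-5) · M_32   where M_32 = det([4 2 -3; -6 -3 4; -1 4 6]) = 9
  + (-3) · M_33   where M_33 = det([4 -6 -3; -6 2 4; -1 0 6]) = -150
  − (-5) · M_34   where M_34 = det([4 -6 2; -6 2 -3; -1 0 4]) = -126
det = (-1)·(-5)·(9) + (+1)·(-3)·(-150) + (-1)·(-5)·(-126) = -135

-135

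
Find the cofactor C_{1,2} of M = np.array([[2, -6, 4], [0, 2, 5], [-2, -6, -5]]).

Delete row 1 and column 2; the remaining 2×2 submatrix is [0 5; -2 -5].
Its determinant is 0·(-5) − 5·(-2) = 10.
The cofactor carries sign (−1)^(1+2) = −1, so C_{1,2} = −(10) = -10.

-10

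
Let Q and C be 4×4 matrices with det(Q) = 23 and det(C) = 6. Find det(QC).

det(QC) = 138

det(QC) = det(Q)·det(C) = (23)·(6) = 138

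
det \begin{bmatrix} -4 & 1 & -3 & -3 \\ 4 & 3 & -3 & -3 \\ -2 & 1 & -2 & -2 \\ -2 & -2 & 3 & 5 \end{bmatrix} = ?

Expand along row 1:
  + (-4) · M_11   where M_11 = det([3 -3 -3; 1 -2 -2; -2 3 5]) = -6
  − (1) · M_12   where M_12 = det([4 -3 -3; -2 -2 -2; -2 3 5]) = -28
  + (-3) · M_13   where M_13 = det([4 3 -3; -2 1 -2; -2 -2 5]) = 28
  − (-3) · M_14   where M_14 = det([4 3 -3; -2 1 -2; -2 -2 3]) = 8
det = (+1)·(-4)·(-6) + (-1)·(1)·(-28) + (+1)·(-3)·(28) + (-1)·(-3)·(8) = -8

The determinant is -8.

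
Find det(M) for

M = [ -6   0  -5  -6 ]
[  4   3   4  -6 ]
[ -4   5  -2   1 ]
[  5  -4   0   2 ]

|M| = -1213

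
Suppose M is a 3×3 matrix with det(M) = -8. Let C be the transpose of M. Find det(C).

|C| = -8

det(Mᵀ) = det(M).
det(C) = (1)·(-8) = -8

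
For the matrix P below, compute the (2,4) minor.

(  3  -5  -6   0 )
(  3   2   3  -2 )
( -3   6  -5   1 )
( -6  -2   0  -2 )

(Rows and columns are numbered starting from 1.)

-432

Delete row 2 and column 4; the remaining 3×3 submatrix is [3 -5 -6; -3 6 -5; -6 -2 0].
Its determinant is -432.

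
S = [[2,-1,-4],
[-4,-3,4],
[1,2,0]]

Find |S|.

det(S) = 0

Expand along row 3:
  + 1 · |-1 -4; -3 4| = 1·(-4 − 12) = -16
  − 2 · |2 -4; -4 4| = −2·(8 − 16) = 16
Sum: (-16) + (16) = 0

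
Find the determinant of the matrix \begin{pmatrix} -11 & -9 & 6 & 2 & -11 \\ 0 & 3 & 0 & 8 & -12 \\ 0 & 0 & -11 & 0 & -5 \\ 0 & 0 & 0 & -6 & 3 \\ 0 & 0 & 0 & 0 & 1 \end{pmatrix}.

-2178

The matrix is upper triangular, so the determinant is the product of the diagonal entries:
det = (-11) · (3) · (-11) · (-6) · (1) = -2178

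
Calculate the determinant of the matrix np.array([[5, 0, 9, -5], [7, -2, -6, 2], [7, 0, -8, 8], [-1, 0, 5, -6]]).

-422

Expand along column 2 (it has 3 zeros):
  + (-2) · M_22   where M_22 = det([5 9 -5; 7 -8 8; -1 5 -6]) = 211
det = (+1)·(-2)·(211) = -422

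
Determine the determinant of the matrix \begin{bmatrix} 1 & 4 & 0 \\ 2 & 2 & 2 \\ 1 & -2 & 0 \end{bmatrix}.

The determinant is 12.

Expand along column 3:
  − 2 · |1 4; 1 -2| = −2·(-2 − 4) = 12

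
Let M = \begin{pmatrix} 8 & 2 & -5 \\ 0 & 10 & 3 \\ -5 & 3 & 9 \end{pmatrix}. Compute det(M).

368

Expand along column 1:
  + 8 · |10 3; 3 9| = 8·(90 − 9) = 648
  + (-5) · |2 -5; 10 3| = (-5)·(6 − (-50)) = -280
Sum: (648) + (-280) = 368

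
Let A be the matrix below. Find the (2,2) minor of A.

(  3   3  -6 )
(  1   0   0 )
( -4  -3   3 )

Delete row 2 and column 2; the remaining 2×2 submatrix is [3 -6; -4 3].
Its determinant is 3·3 − (-6)·(-4) = -15.

-15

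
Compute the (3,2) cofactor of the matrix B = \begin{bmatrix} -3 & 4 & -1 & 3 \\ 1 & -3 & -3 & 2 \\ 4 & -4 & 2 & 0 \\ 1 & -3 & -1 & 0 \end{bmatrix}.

Delete row 3 and column 2; the remaining 3×3 submatrix is [-3 -1 3; 1 -3 2; 1 -1 0].
Its determinant is -2.
The cofactor carries sign (−1)^(3+2) = −1, so C_{3,2} = −(-2) = 2.

2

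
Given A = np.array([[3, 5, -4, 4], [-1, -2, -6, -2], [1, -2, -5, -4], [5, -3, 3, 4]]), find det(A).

The determinant is -1022.

Expand along row 1:
  + (3) · M_11   where M_11 = det([-2 -6 -2; -2 -5 -4; -3 3 4]) = -62
  − (5) · M_12   where M_12 = det([-1 -6 -2; 1 -5 -4; 5 3 4]) = 96
  + (-4) · M_13   where M_13 = det([-1 -2 -2; 1 -2 -4; 5 -3 4]) = 54
  − (4) · M_14   where M_14 = det([-1 -2 -6; 1 -2 -5; 5 -3 3]) = 35
det = (+1)·(3)·(-62) + (-1)·(5)·(96) + (+1)·(-4)·(54) + (-1)·(4)·(35) = -1022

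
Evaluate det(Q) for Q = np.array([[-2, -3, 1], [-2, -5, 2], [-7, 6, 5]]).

39

Expand along row 1:
  + (-2) · |-5 2; 6 5| = (-2)·(-25 − 12) = 74
  − (-3) · |-2 2; -7 5| = −(-3)·(-10 − (-14)) = 12
  + 1 · |-2 -5; -7 6| = 1·(-12 − 35) = -47
Sum: (74) + (12) + (-47) = 39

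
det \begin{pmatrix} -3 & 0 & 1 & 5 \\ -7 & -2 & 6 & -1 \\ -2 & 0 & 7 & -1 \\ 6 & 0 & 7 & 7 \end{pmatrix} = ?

880

Expand along column 2 (it has 3 zeros):
  + (-2) · M_22   where M_22 = det([-3 1 5; -2 7 -1; 6 7 7]) = -440
det = (+1)·(-2)·(-440) = 880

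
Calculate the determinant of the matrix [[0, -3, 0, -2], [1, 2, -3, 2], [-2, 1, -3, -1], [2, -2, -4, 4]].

-106

Expand along row 1 (it has 2 zeros):
  − (-3) · M_12   where M_12 = det([1 -3 2; -2 -3 -1; 2 -4 4]) = -6
  − (-2) · M_14   where M_14 = det([1 2 -3; -2 1 -3; 2 -2 -4]) = -44
det = (-1)·(-3)·(-6) + (-1)·(-2)·(-44) = -106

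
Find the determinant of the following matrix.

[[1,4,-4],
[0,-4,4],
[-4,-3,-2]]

Expand along column 1:
  + 1 · |-4 4; -3 -2| = 1·(8 − (-12)) = 20
  + (-4) · |4 -4; -4 4| = (-4)·(16 − 16) = 0
Sum: (20) + (0) = 20

The determinant is 20.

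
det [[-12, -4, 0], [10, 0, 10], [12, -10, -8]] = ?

-2000

Expand along column 2:
  − (-4) · |10 10; 12 -8| = −(-4)·(-80 − 120) = -800
  − (-10) · |-12 0; 10 10| = −(-10)·(-120 − 0) = -1200
Sum: (-800) + (-1200) = -2000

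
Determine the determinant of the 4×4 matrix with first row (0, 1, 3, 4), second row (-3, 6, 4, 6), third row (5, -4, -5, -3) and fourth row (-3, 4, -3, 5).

-394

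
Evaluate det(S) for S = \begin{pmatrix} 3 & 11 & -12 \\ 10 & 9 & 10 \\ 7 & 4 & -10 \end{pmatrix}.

det(S) = 1756

Expand along row 1:
  + 3 · |9 10; 4 -10| = 3·(-90 − 40) = -390
  − 11 · |10 10; 7 -10| = −11·(-100 − 70) = 1870
  + (-12) · |10 9; 7 4| = (-12)·(40 − 63) = 276
Sum: (-390) + (1870) + (276) = 1756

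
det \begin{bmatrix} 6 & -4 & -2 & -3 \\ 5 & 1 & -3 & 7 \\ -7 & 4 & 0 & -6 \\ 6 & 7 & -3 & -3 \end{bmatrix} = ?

Expand along row 3 (it has 1 zero):
  + (-7) · M_31   where M_31 = det([-4 -2 -3; 1 -3 7; 7 -3 -3]) = -278
  − (4) · M_32   where M_32 = det([6 -2 -3; 5 -3 7; 6 -3 -3]) = 57
  − (-6) · M_34   where M_34 = det([6 -4 -2; 5 1 -3; 6 7 -3]) = 62
det = (+1)·(-7)·(-278) + (-1)·(4)·(57) + (-1)·(-6)·(62) = 2090

2090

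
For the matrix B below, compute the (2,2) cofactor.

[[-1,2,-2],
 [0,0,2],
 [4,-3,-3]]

The cofactor is 11.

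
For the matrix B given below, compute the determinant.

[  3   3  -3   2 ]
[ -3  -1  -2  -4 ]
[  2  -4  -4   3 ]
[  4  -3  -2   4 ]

Expand along row 1:
  + (3) · M_11   where M_11 = det([-1 -2 -4; -4 -4 3; -3 -2 4]) = 12
  − (3) · M_12   where M_12 = det([-3 -2 -4; 2 -4 3; 4 -2 4]) = -26
  + (-3) · M_13   where M_13 = det([-3 -1 -4; 2 -4 3; 4 -3 4]) = -23
  − (2) · M_14   where M_14 = det([-3 -1 -2; 2 -4 -4; 4 -3 -2]) = 4
det = (+1)·(3)·(12) + (-1)·(3)·(-26) + (+1)·(-3)·(-23) + (-1)·(2)·(4) = 175

175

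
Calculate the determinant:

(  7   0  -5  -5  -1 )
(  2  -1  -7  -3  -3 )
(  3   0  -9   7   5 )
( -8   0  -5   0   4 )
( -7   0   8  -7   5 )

-8280

Expand along column 2 (it has 4 zeros):
  + (-1) · M_22   where M_22 = det([7 -5 -5 -1; 3 -9 7 5; -8 -5 0 4; -7 8 -7 5]) = 8280
det = (+1)·(-1)·(8280) = -8280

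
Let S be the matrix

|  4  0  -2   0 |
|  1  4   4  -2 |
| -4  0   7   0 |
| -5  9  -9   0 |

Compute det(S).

Expand along column 4 (it has 3 zeros):
  + (-2) · M_24   where M_24 = det([4 0 -2; -4 0 7; -5 9 -9]) = -180
det = (+1)·(-2)·(-180) = 360

The determinant is 360.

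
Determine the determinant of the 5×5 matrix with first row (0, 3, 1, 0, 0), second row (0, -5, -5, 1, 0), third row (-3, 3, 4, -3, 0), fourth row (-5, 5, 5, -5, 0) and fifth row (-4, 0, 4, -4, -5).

Expand along column 5 (it has 4 zeros):
  + (-5) · M_55   where M_55 = det([0 3 1 0; 0 -5 -5 1; -3 3 4 -3; -5 5 5 -5]) = -15
det = (+1)·(-5)·(-15) = 75

The determinant is 75.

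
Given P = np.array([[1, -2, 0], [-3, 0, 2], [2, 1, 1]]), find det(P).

|P| = -16

Expand along row 1:
  + 1 · |0 2; 1 1| = 1·(0 − 2) = -2
  − (-2) · |-3 2; 2 1| = −(-2)·(-3 − 4) = -14
Sum: (-2) + (-14) = -16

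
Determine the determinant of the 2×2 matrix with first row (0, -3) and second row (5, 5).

det = 0·5 − (-3)·5 = 0 − (-15) = 15

15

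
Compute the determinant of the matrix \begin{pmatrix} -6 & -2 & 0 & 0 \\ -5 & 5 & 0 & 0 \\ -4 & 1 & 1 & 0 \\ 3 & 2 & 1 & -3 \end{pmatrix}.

The matrix is block lower-triangular with a 2×2 block and a 2×2 block on the diagonal, so its determinant equals the product of the determinants of the diagonal blocks.
det of the 2×2 block = -40
det of the 2×2 block = -3
det = (-40)·(-3) = 120

120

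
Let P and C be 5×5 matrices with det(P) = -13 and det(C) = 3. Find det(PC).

det(PC) = det(P)·det(C) = (-13)·(3) = -39

-39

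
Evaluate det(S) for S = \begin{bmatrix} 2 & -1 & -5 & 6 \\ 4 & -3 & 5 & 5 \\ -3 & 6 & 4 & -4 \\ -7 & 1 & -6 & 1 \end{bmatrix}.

Expand along row 1:
  + (2) · M_11   where M_11 = det([-3 5 5; 6 4 -4; 1 -6 1]) = -190
  − (-1) · M_12   where M_12 = det([4 5 5; -3 4 -4; -7 -6 1]) = 305
  + (-5) · M_13   where M_13 = det([4 -3 5; -3 6 -4; -7 1 1]) = 142
  − (6) · M_14   where M_14 = det([4 -3 5; -3 6 4; -7 1 -6]) = 173
det = (+1)·(2)·(-190) + (-1)·(-1)·(305) + (+1)·(-5)·(142) + (-1)·(6)·(173) = -1823

The determinant is -1823.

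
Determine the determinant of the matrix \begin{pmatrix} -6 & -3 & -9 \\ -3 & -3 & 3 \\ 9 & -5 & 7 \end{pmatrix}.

-486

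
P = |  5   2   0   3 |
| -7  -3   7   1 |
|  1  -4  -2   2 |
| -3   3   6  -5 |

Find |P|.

|P| = -753

Expand along row 1 (it has 1 zero):
  + (5) · M_11   where M_11 = det([-3 7 1; -4 -2 2; 3 6 -5]) = -110
  − (2) · M_12   where M_12 = det([-7 7 1; 1 -2 2; -3 6 -5]) = 7
  − (3) · M_14   where M_14 = det([-7 -3 7; 1 -4 -2; -3 3 6]) = 63
det = (+1)·(5)·(-110) + (-1)·(2)·(7) + (-1)·(3)·(63) = -753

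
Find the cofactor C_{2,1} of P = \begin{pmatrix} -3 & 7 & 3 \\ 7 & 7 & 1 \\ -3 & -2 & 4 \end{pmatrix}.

-34

Delete row 2 and column 1; the remaining 2×2 submatrix is [7 3; -2 4].
Its determinant is 7·4 − 3·(-2) = 34.
The cofactor carries sign (−1)^(2+1) = −1, so C_{2,1} = −(34) = -34.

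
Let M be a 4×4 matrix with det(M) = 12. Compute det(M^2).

det(M^2) = (det M)^2 = (12)^2 = 144

144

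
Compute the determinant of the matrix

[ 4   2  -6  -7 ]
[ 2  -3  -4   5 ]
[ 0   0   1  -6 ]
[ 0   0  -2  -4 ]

256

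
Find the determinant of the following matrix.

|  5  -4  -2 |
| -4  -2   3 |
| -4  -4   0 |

Expand along column 3:
  + (-2) · |-4 -2; -4 -4| = (-2)·(16 − 8) = -16
  − 3 · |5 -4; -4 -4| = −3·(-20 − 16) = 108
Sum: (-16) + (108) = 92

92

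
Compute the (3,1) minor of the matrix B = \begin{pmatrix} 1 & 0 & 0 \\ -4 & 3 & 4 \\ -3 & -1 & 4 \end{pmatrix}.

Delete row 3 and column 1; the remaining 2×2 submatrix is [0 0; 3 4].
Its determinant is 0·4 − 0·3 = 0.

0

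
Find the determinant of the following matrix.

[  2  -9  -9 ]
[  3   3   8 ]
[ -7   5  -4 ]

-32

Expand along row 1:
  + 2 · |3 8; 5 -4| = 2·(-12 − 40) = -104
  − (-9) · |3 8; -7 -4| = −(-9)·(-12 − (-56)) = 396
  + (-9) · |3 3; -7 5| = (-9)·(15 − (-21)) = -324
Sum: (-104) + (396) + (-324) = -32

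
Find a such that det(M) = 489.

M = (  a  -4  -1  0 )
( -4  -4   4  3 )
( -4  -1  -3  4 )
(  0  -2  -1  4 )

1

Expanding along the row containing a, det(M) is linear in a: det(M) = (1)·a + (488).
Set (1)·a + (488) = 489  ⇒  (1)·a = 1  ⇒  a = 1.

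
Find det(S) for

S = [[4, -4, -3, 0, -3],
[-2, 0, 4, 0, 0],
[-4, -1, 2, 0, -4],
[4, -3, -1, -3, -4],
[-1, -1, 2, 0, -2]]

Expand along column 4 (it has 4 zeros):
  + (-3) · M_44   where M_44 = det([4 -4 -3 -3; -2 0 4 0; -4 -1 2 -4; -1 -1 2 -2]) = -40
det = (+1)·(-3)·(-40) = 120

The determinant is 120.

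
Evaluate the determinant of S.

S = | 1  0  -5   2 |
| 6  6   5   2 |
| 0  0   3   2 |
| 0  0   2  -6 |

The determinant is -132.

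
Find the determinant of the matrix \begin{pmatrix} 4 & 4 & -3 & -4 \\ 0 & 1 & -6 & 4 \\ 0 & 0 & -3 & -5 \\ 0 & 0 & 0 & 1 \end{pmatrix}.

-12

The matrix is upper triangular, so the determinant is the product of the diagonal entries:
det = (4) · (1) · (-3) · (1) = -12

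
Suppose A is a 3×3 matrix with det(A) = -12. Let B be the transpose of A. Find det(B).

det(Aᵀ) = det(A).
det(B) = (1)·(-12) = -12

The determinant is -12.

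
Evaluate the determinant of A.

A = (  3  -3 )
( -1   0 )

det(A) = 3·0 − (-3)·(-1) = 0 − 3 = -3

-3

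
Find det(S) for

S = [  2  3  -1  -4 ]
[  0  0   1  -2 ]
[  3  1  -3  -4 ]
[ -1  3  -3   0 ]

Expand along row 2 (it has 2 zeros):
  − (1) · M_23   where M_23 = det([2 3 -4; 3 1 -4; -1 3 0]) = -4
  + (-2) · M_24   where M_24 = det([2 3 -1; 3 1 -3; -1 3 -3]) = 38
det = (-1)·(1)·(-4) + (+1)·(-2)·(38) = -72

-72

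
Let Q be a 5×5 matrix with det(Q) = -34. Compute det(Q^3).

det(Q^3) = (det Q)^3 = (-34)^3 = -39304

The determinant is -39304.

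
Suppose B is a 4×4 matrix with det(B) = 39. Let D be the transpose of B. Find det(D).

det(D) = 39

det(Bᵀ) = det(B).
det(D) = (1)·(39) = 39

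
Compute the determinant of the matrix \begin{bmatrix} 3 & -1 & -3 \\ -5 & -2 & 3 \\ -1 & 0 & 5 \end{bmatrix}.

-46

Expand along column 2:
  − (-1) · |-5 3; -1 5| = −(-1)·(-25 − (-3)) = -22
  + (-2) · |3 -3; -1 5| = (-2)·(15 − 3) = -24
Sum: (-22) + (-24) = -46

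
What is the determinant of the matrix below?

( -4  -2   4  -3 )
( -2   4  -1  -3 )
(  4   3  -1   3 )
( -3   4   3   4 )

The determinant is -549.

Expand along row 1:
  + (-4) · M_11   where M_11 = det([4 -1 -3; 3 -1 3; 4 3 4]) = -91
  − (-2) · M_12   where M_12 = det([-2 -1 -3; 4 -1 3; -3 3 4]) = 24
  + (4) · M_13   where M_13 = det([-2 4 -3; 4 3 3; -3 4 4]) = -175
  − (-3) · M_14   where M_14 = det([-2 4 -1; 4 3 -1; -3 4 3]) = -87
det = (+1)·(-4)·(-91) + (-1)·(-2)·(24) + (+1)·(4)·(-175) + (-1)·(-3)·(-87) = -549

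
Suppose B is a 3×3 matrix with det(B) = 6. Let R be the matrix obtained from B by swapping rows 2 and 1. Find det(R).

-6

Swapping two rows multiplies the determinant by −1.
det(R) = (-1)·(6) = -6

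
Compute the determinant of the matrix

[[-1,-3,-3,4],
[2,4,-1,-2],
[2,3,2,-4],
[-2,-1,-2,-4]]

Expand along row 1:
  + (-1) · M_11   where M_11 = det([4 -1 -2; 3 2 -4; -1 -2 -4]) = -72
  − (-3) · M_12   where M_12 = det([2 -1 -2; 2 2 -4; -2 -2 -4]) = -48
  + (-3) · M_13   where M_13 = det([2 4 -2; 2 3 -4; -2 -1 -4]) = 24
  − (4) · M_14   where M_14 = det([2 4 -1; 2 3 2; -2 -1 -2]) = -12
det = (+1)·(-1)·(-72) + (-1)·(-3)·(-48) + (+1)·(-3)·(24) + (-1)·(4)·(-12) = -96

-96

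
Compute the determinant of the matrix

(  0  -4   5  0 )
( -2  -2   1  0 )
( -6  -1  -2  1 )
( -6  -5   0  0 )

-14

Expand along column 4 (it has 3 zeros):
  − (1) · M_34   where M_34 = det([0 -4 5; -2 -2 1; -6 -5 0]) = 14
det = (-1)·(1)·(14) = -14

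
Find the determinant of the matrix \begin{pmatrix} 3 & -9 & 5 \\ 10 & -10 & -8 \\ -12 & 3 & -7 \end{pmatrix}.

The determinant is -1662.

Expand along row 1:
  + 3 · |-10 -8; 3 -7| = 3·(70 − (-24)) = 282
  − (-9) · |10 -8; -12 -7| = −(-9)·(-70 − 96) = -1494
  + 5 · |10 -10; -12 3| = 5·(30 − 120) = -450
Sum: (282) + (-1494) + (-450) = -1662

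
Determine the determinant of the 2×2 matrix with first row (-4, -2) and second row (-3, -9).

30

det = (-4)·(-9) − (-2)·(-3) = 36 − 6 = 30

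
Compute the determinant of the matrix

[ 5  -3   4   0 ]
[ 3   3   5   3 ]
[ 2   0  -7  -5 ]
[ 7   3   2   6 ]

-1368

Expand along row 1 (it has 1 zero):
  + (5) · M_11   where M_11 = det([3 5 3; 0 -7 -5; 3 2 6]) = -108
  − (-3) · M_12   where M_12 = det([3 5 3; 2 -7 -5; 7 2 6]) = -172
  + (4) · M_13   where M_13 = det([3 3 3; 2 0 -5; 7 3 6]) = -78
det = (+1)·(5)·(-108) + (-1)·(-3)·(-172) + (+1)·(4)·(-78) = -1368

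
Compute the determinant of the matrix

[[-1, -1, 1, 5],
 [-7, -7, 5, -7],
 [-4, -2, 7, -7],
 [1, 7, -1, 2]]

Expand along row 1:
  + (-1) · M_11   where M_11 = det([-7 5 -7; -2 7 -7; 7 -1 2]) = 55
  − (-1) · M_12   where M_12 = det([-7 5 -7; -4 7 -7; 1 -1 2]) = -23
  + (1) · M_13   where M_13 = det([-7 -7 -7; -4 -2 -7; 1 7 2]) = -140
  − (5) · M_14   where M_14 = det([-7 -7 5; -4 -2 7; 1 7 -1]) = 178
det = (+1)·(-1)·(55) + (-1)·(-1)·(-23) + (+1)·(1)·(-140) + (-1)·(5)·(178) = -1108

The determinant is -1108.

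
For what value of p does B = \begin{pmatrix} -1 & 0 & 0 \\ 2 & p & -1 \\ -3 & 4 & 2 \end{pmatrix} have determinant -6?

Expanding along the row containing p, det(B) is linear in p: det(B) = (-2)·p + (-4).
Set (-2)·p + (-4) = -6  ⇒  (-2)·p = -2  ⇒  p = 1.

1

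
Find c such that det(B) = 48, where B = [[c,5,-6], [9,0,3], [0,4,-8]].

c = 8

Expanding along the row containing c, det(B) is linear in c: det(B) = (-12)·c + (144).
Set (-12)·c + (144) = 48  ⇒  (-12)·c = -96  ⇒  c = 8.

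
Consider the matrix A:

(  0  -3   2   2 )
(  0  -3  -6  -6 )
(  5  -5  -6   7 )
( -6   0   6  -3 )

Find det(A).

The determinant is 792.

Expand along column 1 (it has 2 zeros):
  + (5) · M_31   where M_31 = det([-3 2 2; -3 -6 -6; 0 6 -3]) = -216
  − (-6) · M_41   where M_41 = det([-3 2 2; -3 -6 -6; -5 -6 7]) = 312
det = (+1)·(5)·(-216) + (-1)·(-6)·(312) = 792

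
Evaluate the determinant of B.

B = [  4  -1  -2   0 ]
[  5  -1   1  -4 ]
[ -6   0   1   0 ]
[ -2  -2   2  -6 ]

|B| = -10

Expand along row 3 (it has 2 zeros):
  + (-6) · M_31   where M_31 = det([-1 -2 0; -1 1 -4; -2 2 -6]) = -6
  + (1) · M_33   where M_33 = det([4 -1 0; 5 -1 -4; -2 -2 -6]) = -46
det = (+1)·(-6)·(-6) + (+1)·(1)·(-46) = -10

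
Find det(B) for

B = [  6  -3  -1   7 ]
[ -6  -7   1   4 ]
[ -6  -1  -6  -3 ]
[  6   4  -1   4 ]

Expand along row 1:
  + (6) · M_11   where M_11 = det([-7 1 4; -1 -6 -3; 4 -1 4]) = 281
  − (-3) · M_12   where M_12 = det([-6 1 4; -6 -6 -3; 6 -1 4]) = 336
  + (-1) · M_13   where M_13 = det([-6 -7 4; -6 -1 -3; 6 4 4]) = -162
  − (7) · M_14   where M_14 = det([-6 -7 1; -6 -1 -6; 6 4 -1]) = 126
det = (+1)·(6)·(281) + (-1)·(-3)·(336) + (+1)·(-1)·(-162) + (-1)·(7)·(126) = 1974

1974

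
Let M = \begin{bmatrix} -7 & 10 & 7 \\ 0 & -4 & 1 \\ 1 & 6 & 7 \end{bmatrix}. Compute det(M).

Expand along row 2:
  + (-4) · |-7 7; 1 7| = (-4)·(-49 − 7) = 224
  − 1 · |-7 10; 1 6| = −1·(-42 − 10) = 52
Sum: (224) + (52) = 276

|M| = 276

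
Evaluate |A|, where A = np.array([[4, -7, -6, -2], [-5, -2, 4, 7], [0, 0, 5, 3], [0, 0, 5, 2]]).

A is block upper-triangular with a 2×2 block and a 2×2 block on the diagonal, so its determinant equals the product of the determinants of the diagonal blocks.
det of the 2×2 block = -43
det of the 2×2 block = -5
det = (-43)·(-5) = 215

215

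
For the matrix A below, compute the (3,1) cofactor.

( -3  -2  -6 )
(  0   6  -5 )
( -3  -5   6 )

Delete row 3 and column 1; the remaining 2×2 submatrix is [-2 -6; 6 -5].
Its determinant is (-2)·(-5) − (-6)·6 = 46.
The cofactor carries sign (−1)^(3+1) = +1, so C_{3,1} = +(46) = 46.

The cofactor is 46.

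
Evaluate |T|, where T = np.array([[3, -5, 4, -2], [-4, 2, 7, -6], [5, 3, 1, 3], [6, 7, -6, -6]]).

det(T) = 5043

Expand along row 1:
  + (3) · M_11   where M_11 = det([2 7 -6; 3 1 3; 7 -6 -6]) = 447
  − (-5) · M_12   where M_12 = det([-4 7 -6; 5 1 3; 6 -6 -6]) = 504
  + (4) · M_13   where M_13 = det([-4 2 -6; 5 3 3; 6 7 -6]) = 150
  − (-2) · M_14   where M_14 = det([-4 2 7; 5 3 1; 6 7 -6]) = 291
det = (+1)·(3)·(447) + (-1)·(-5)·(504) + (+1)·(4)·(150) + (-1)·(-2)·(291) = 5043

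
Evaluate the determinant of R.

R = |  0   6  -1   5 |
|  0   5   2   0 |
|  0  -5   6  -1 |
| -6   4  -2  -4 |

The determinant is 1098.

Expand along column 1 (it has 3 zeros):
  − (-6) · M_41   where M_41 = det([6 -1 5; 5 2 0; -5 6 -1]) = 183
det = (-1)·(-6)·(183) = 1098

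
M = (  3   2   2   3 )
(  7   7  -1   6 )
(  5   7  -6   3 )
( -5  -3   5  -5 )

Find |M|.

Expand along row 1:
  + (3) · M_11   where M_11 = det([7 -1 6; 7 -6 3; -3 5 -5]) = 181
  − (2) · M_12   where M_12 = det([7 -1 6; 5 -6 3; -5 5 -5]) = 65
  + (2) · M_13   where M_13 = det([7 7 6; 5 7 3; -5 -3 -5]) = 8
  − (3) · M_14   where M_14 = det([7 7 -1; 5 7 -6; -5 -3 5]) = 134
det = (+1)·(3)·(181) + (-1)·(2)·(65) + (+1)·(2)·(8) + (-1)·(3)·(134) = 27

The determinant is 27.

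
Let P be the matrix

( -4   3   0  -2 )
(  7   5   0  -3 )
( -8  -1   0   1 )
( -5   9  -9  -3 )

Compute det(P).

The determinant is -207.

Expand along column 3 (it has 3 zeros):
  − (-9) · M_43   where M_43 = det([-4 3 -2; 7 5 -3; -8 -1 1]) = -23
det = (-1)·(-9)·(-23) = -207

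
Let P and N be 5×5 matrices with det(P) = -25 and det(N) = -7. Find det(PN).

175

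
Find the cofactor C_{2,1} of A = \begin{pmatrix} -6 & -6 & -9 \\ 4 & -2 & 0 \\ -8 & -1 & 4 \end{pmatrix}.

Delete row 2 and column 1; the remaining 2×2 submatrix is [-6 -9; -1 4].
Its determinant is (-6)·4 − (-9)·(-1) = -33.
The cofactor carries sign (−1)^(2+1) = −1, so C_{2,1} = −(-33) = 33.

The cofactor is 33.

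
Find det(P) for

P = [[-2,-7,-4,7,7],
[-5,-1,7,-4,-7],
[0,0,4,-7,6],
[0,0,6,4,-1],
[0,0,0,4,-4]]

The determinant is 2376.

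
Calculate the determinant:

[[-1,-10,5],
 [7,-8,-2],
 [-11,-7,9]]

Expand along row 1:
  + (-1) · |-8 -2; -7 9| = (-1)·(-72 − 14) = 86
  − (-10) · |7 -2; -11 9| = −(-10)·(63 − 22) = 410
  + 5 · |7 -8; -11 -7| = 5·(-49 − 88) = -685
Sum: (86) + (410) + (-685) = -189

-189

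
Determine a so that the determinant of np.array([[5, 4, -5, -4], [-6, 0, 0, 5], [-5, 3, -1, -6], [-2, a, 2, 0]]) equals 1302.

a = 3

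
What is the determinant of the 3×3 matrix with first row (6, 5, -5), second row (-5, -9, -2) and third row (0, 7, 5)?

Expand along row 3:
  − 7 · |6 -5; -5 -2| = −7·(-12 − 25) = 259
  + 5 · |6 5; -5 -9| = 5·(-54 − (-25)) = -145
Sum: (259) + (-145) = 114

114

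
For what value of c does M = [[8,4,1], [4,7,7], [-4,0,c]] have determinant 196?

c = 7

Expanding along the column containing c, det(M) is linear in c: det(M) = (40)·c + (-84).
Set (40)·c + (-84) = 196  ⇒  (40)·c = 280  ⇒  c = 7.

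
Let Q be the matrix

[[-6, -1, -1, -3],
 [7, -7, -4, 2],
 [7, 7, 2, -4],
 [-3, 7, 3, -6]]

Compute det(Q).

|Q| = 300

Expand along row 1:
  + (-6) · M_11   where M_11 = det([-7 -4 2; 7 2 -4; 7 3 -6]) = -42
  − (-1) · M_12   where M_12 = det([7 -4 2; 7 2 -4; -3 3 -6]) = -162
  + (-1) · M_13   where M_13 = det([7 -7 2; 7 7 -4; -3 7 -6]) = -336
  − (-3) · M_14   where M_14 = det([7 -7 -4; 7 7 2; -3 7 3]) = -42
det = (+1)·(-6)·(-42) + (-1)·(-1)·(-162) + (+1)·(-1)·(-336) + (-1)·(-3)·(-42) = 300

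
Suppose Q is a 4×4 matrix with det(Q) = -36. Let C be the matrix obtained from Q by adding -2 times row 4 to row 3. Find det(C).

Adding a multiple of one row to another leaves the determinant unchanged.
det(C) = (1)·(-36) = -36

-36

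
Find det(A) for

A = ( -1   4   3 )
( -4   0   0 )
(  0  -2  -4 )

Expand along row 2:
  − (-4) · |4 3; -2 -4| = −(-4)·(-16 − (-6)) = -40

The determinant is -40.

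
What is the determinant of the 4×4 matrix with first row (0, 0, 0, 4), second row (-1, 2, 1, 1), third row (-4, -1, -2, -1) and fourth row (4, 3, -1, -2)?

The determinant is 156.

Expand along row 1 (it has 3 zeros):
  − (4) · M_14   where M_14 = det([-1 2 1; -4 -1 -2; 4 3 -1]) = -39
det = (-1)·(4)·(-39) = 156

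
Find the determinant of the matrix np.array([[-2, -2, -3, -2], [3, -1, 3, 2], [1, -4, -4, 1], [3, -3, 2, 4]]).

-70

Expand along row 1:
  + (-2) · M_11   where M_11 = det([-1 3 2; -4 -4 1; -3 2 4]) = 17
  − (-2) · M_12   where M_12 = det([3 3 2; 1 -4 1; 3 2 4]) = -29
  + (-3) · M_13   where M_13 = det([3 -1 2; 1 -4 1; 3 -3 4]) = -20
  − (-2) · M_14   where M_14 = det([3 -1 3; 1 -4 -4; 3 -3 2]) = -19
det = (+1)·(-2)·(17) + (-1)·(-2)·(-29) + (+1)·(-3)·(-20) + (-1)·(-2)·(-19) = -70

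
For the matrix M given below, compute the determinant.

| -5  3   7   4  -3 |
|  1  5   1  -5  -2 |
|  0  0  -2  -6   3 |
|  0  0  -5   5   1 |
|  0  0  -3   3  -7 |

-8512

M is block upper-triangular with a 2×2 block and a 3×3 block on the diagonal, so its determinant equals the product of the determinants of the diagonal blocks.
det of the 2×2 block = -28
det of the 3×3 block = 304
det = (-28)·(304) = -8512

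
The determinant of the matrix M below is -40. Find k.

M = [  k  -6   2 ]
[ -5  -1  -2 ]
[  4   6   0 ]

-3

Expanding along the column containing k, det(M) is linear in k: det(M) = (12)·k + (-4).
Set (12)·k + (-4) = -40  ⇒  (12)·k = -36  ⇒  k = -3.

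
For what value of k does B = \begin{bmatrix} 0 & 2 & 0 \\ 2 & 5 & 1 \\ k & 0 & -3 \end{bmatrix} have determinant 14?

k = 1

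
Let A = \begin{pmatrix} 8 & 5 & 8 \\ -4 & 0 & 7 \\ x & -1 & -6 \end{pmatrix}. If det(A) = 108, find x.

4

Expanding along the row containing x, det(A) is linear in x: det(A) = (35)·x + (-32).
Set (35)·x + (-32) = 108  ⇒  (35)·x = 140  ⇒  x = 4.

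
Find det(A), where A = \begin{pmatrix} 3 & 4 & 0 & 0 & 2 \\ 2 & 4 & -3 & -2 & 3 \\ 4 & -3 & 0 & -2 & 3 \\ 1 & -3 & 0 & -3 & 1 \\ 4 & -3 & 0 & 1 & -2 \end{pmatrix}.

|A| = -699

Expand along column 3 (it has 4 zeros):
  − (-3) · M_23   where M_23 = det([3 4 0 2; 4 -3 -2 3; 1 -3 -3 1; 4 -3 1 -2]) = -233
det = (-1)·(-3)·(-233) = -699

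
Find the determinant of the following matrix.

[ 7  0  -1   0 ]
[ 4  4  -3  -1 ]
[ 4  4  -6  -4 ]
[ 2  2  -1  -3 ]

Expand along row 1 (it has 2 zeros):
  + (7) · M_11   where M_11 = det([4 -3 -1; 4 -6 -4; 2 -1 -3]) = 36
  + (-1) · M_13   where M_13 = det([4 4 -1; 4 4 -4; 2 2 -3]) = 0
det = (+1)·(7)·(36) + (+1)·(-1)·(0) = 252

The determinant is 252.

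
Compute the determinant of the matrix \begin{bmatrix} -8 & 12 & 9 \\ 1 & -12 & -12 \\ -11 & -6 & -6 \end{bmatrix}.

Expand along row 1:
  + (-8) · |-12 -12; -6 -6| = (-8)·(72 − 72) = 0
  − 12 · |1 -12; -11 -6| = −12·(-6 − 132) = 1656
  + 9 · |1 -12; -11 -6| = 9·(-6 − 132) = -1242
Sum: (0) + (1656) + (-1242) = 414

414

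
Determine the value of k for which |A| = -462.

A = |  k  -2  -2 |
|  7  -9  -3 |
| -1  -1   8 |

Expanding along the column containing k, det(A) is linear in k: det(A) = (-75)·k + (138).
Set (-75)·k + (138) = -462  ⇒  (-75)·k = -600  ⇒  k = 8.

k = 8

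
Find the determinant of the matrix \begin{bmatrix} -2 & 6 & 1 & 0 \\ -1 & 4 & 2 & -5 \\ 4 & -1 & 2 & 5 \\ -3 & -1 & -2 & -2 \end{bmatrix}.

80

Expand along row 1 (it has 1 zero):
  + (-2) · M_11   where M_11 = det([4 2 -5; -1 2 5; -1 -2 -2]) = -10
  − (6) · M_12   where M_12 = det([-1 2 -5; 4 2 5; -3 -2 -2]) = -10
  + (1) · M_13   where M_13 = det([-1 4 -5; 4 -1 5; -3 -1 -2]) = 0
det = (+1)·(-2)·(-10) + (-1)·(6)·(-10) + (+1)·(1)·(0) = 80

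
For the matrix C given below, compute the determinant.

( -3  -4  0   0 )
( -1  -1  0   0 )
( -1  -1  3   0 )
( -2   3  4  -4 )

C is block lower-triangular with a 2×2 block and a 2×2 block on the diagonal, so its determinant equals the product of the determinants of the diagonal blocks.
det of the 2×2 block = -1
det of the 2×2 block = -12
det = (-1)·(-12) = 12

12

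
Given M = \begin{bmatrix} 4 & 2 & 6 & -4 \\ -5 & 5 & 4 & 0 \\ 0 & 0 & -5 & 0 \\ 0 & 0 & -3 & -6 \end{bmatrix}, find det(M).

900

M is block upper-triangular with a 2×2 block and a 2×2 block on the diagonal, so its determinant equals the product of the determinants of the diagonal blocks.
det of the 2×2 block = 30
det of the 2×2 block = 30
det = (30)·(30) = 900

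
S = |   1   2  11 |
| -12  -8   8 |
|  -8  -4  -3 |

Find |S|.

Expand along row 1:
  + 1 · |-8 8; -4 -3| = 1·(24 − (-32)) = 56
  − 2 · |-12 8; -8 -3| = −2·(36 − (-64)) = -200
  + 11 · |-12 -8; -8 -4| = 11·(48 − 64) = -176
Sum: (56) + (-200) + (-176) = -320

det(S) = -320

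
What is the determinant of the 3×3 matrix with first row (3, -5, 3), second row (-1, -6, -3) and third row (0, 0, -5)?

115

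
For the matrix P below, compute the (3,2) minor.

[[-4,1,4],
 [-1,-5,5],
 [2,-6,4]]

-16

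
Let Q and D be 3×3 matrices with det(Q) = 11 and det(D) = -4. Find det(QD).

|QD| = -44

det(QD) = det(Q)·det(D) = (11)·(-4) = -44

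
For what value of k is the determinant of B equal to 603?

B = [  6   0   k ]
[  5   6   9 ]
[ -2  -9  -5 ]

Expanding along the column containing k, det(B) is linear in k: det(B) = (-33)·k + (306).
Set (-33)·k + (306) = 603  ⇒  (-33)·k = 297  ⇒  k = -9.

-9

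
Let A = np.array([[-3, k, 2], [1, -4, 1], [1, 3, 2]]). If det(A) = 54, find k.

-7

Expanding along the row containing k, det(A) is linear in k: det(A) = (-1)·k + (47).
Set (-1)·k + (47) = 54  ⇒  (-1)·k = 7  ⇒  k = -7.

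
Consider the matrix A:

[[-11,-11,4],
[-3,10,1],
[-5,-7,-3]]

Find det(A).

Expand along row 1:
  + (-11) · |10 1; -7 -3| = (-11)·(-30 − (-7)) = 253
  − (-11) · |-3 1; -5 -3| = −(-11)·(9 − (-5)) = 154
  + 4 · |-3 10; -5 -7| = 4·(21 − (-50)) = 284
Sum: (253) + (154) + (284) = 691

691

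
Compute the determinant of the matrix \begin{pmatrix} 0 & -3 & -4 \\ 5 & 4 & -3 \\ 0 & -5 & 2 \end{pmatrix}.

The determinant is 130.

Expand along column 1:
  − 5 · |-3 -4; -5 2| = −5·(-6 − 20) = 130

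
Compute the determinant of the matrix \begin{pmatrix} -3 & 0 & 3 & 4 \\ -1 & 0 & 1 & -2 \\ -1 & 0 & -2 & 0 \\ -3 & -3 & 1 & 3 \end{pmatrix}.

Expand along column 2 (it has 3 zeros):
  + (-3) · M_42   where M_42 = det([-3 3 4; -1 1 -2; -1 -2 0]) = 30
det = (+1)·(-3)·(30) = -90

-90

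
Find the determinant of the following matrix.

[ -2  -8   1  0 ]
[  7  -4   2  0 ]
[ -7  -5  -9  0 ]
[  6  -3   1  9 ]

The determinant is -4923.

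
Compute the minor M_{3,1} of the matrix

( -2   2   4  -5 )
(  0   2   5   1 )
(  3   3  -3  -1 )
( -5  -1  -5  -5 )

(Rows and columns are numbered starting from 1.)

Delete row 3 and column 1; the remaining 3×3 submatrix is [2 4 -5; 2 5 1; -1 -5 -5].
Its determinant is 21.

21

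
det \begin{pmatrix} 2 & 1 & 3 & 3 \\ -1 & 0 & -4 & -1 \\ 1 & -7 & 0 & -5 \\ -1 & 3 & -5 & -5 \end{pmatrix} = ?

The determinant is 259.

Expand along row 2 (it has 1 zero):
  − (-1) · M_21   where M_21 = det([1 3 3; -7 0 -5; 3 -5 -5]) = -70
  − (-4) · M_23   where M_23 = det([2 1 3; 1 -7 -5; -1 3 -5]) = 98
  + (-1) · M_24   where M_24 = det([2 1 3; 1 -7 0; -1 3 -5]) = 63
det = (-1)·(-1)·(-70) + (-1)·(-4)·(98) + (+1)·(-1)·(63) = 259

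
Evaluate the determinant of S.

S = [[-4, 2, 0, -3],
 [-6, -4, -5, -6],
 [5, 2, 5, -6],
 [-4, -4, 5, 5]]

|S| = 3250

Expand along row 1 (it has 1 zero):
  + (-4) · M_11   where M_11 = det([-4 -5 -6; 2 5 -6; -4 5 5]) = -470
  − (2) · M_12   where M_12 = det([-6 -5 -6; 5 5 -6; -4 5 5]) = -595
  − (-3) · M_14   where M_14 = det([-6 -4 -5; 5 2 5; -4 -4 5]) = 60
det = (+1)·(-4)·(-470) + (-1)·(2)·(-595) + (-1)·(-3)·(60) = 3250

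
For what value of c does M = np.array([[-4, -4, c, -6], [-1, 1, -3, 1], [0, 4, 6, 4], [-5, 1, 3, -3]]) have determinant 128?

Expanding along the row containing c, det(M) is linear in c: det(M) = (16)·c + (192).
Set (16)·c + (192) = 128  ⇒  (16)·c = -64  ⇒  c = -4.

c = -4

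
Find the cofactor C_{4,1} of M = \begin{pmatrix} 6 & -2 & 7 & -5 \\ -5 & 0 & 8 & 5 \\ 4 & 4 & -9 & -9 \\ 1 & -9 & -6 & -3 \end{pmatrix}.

-354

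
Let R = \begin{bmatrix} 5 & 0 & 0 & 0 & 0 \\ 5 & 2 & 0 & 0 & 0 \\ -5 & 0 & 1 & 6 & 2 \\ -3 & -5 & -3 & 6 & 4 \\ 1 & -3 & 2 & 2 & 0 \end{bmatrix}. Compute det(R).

det(R) = 40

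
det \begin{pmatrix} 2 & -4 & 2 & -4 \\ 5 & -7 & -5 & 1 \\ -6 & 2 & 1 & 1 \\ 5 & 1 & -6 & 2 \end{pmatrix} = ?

524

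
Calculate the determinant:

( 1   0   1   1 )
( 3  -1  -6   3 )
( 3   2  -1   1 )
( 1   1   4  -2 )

-54

Expand along row 1 (it has 1 zero):
  + (1) · M_11   where M_11 = det([-1 -6 3; 2 -1 1; 1 4 -2]) = -1
  + (1) · M_13   where M_13 = det([3 -1 3; 3 2 1; 1 1 -2]) = -19
  − (1) · M_14   where M_14 = det([3 -1 -6; 3 2 -1; 1 1 4]) = 34
det = (+1)·(1)·(-1) + (+1)·(1)·(-19) + (-1)·(1)·(34) = -54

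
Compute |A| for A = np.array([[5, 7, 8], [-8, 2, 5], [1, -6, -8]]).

25

Expand along row 1:
  + 5 · |2 5; -6 -8| = 5·(-16 − (-30)) = 70
  − 7 · |-8 5; 1 -8| = −7·(64 − 5) = -413
  + 8 · |-8 2; 1 -6| = 8·(48 − 2) = 368
Sum: (70) + (-413) + (368) = 25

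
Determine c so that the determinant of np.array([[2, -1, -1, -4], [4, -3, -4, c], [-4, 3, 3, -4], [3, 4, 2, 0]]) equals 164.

c = -1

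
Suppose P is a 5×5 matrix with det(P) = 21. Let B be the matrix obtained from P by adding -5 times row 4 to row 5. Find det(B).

Adding a multiple of one row to another leaves the determinant unchanged.
det(B) = (1)·(21) = 21

21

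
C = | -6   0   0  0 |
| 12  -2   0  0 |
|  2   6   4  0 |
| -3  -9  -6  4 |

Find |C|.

|C| = 192

C is lower triangular, so det(C) is the product of the diagonal entries:
det = (-6) · (-2) · (4) · (4) = 192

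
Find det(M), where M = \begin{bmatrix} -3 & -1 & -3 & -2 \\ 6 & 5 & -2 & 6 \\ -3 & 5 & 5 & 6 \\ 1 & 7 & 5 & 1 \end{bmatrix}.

1672

Expand along row 1:
  + (-3) · M_11   where M_11 = det([5 -2 6; 5 5 6; 7 5 1]) = -259
  − (-1) · M_12   where M_12 = det([6 -2 6; -3 5 6; 1 5 1]) = -288
  + (-3) · M_13   where M_13 = det([6 5 6; -3 5 6; 1 7 1]) = -333
  − (-2) · M_14   where M_14 = det([6 5 -2; -3 5 5; 1 7 5]) = 92
det = (+1)·(-3)·(-259) + (-1)·(-1)·(-288) + (+1)·(-3)·(-333) + (-1)·(-2)·(92) = 1672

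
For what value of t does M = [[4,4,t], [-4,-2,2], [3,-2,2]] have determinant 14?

t = -3

Expanding along the column containing t, det(M) is linear in t: det(M) = (14)·t + (56).
Set (14)·t + (56) = 14  ⇒  (14)·t = -42  ⇒  t = -3.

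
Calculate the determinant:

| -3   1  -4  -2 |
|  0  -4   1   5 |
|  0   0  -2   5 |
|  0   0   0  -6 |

144

The matrix is upper triangular, so the determinant is the product of the diagonal entries:
det = (-3) · (-4) · (-2) · (-6) = 144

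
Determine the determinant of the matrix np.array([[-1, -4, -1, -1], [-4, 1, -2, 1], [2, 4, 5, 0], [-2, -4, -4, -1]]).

Expand along row 3 (it has 1 zero):
  + (2) · M_31   where M_31 = det([-4 -1 -1; 1 -2 1; -4 -4 -1]) = -9
  − (4) · M_32   where M_32 = det([-1 -1 -1; -4 -2 1; -2 -4 -1]) = -12
  + (5) · M_33   where M_33 = det([-1 -4 -1; -4 1 1; -2 -4 -1]) = 3
det = (+1)·(2)·(-9) + (-1)·(4)·(-12) + (+1)·(5)·(3) = 45

The determinant is 45.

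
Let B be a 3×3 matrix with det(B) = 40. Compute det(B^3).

det(B^3) = (det B)^3 = (40)^3 = 64000

64000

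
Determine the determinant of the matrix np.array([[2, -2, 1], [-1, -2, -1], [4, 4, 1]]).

14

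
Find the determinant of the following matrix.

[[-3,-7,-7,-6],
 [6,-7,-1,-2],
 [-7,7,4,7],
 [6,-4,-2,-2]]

Expand along row 1:
  + (-3) · M_11   where M_11 = det([-7 -1 -2; 7 4 7; -4 -2 -2]) = -32
  − (-7) · M_12   where M_12 = det([6 -1 -2; -7 4 7; 6 -2 -2]) = 28
  + (-7) · M_13   where M_13 = det([6 -7 -2; -7 7 7; 6 -4 -2]) = -84
  − (-6) · M_14   where M_14 = det([6 -7 -1; -7 7 4; 6 -4 -2]) = -44
det = (+1)·(-3)·(-32) + (-1)·(-7)·(28) + (+1)·(-7)·(-84) + (-1)·(-6)·(-44) = 616

The determinant is 616.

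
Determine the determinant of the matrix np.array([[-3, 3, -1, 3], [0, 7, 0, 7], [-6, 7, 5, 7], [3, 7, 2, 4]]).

441

Expand along row 2 (it has 2 zeros):
  + (7) · M_22   where M_22 = det([-3 -1 3; -6 5 7; 3 2 4]) = -144
  + (7) · M_24   where M_24 = det([-3 3 -1; -6 7 5; 3 7 2]) = 207
det = (+1)·(7)·(-144) + (+1)·(7)·(207) = 441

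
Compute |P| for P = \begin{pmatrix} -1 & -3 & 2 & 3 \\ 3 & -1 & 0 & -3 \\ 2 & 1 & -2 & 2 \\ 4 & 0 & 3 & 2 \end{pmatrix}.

The determinant is -258.

Expand along row 2 (it has 1 zero):
  − (3) · M_21   where M_21 = det([-3 2 3; 1 -2 2; 0 3 2]) = 35
  + (-1) · M_22   where M_22 = det([-1 2 3; 2 -2 2; 4 3 2]) = 60
  + (-3) · M_24   where M_24 = det([-1 -3 2; 2 1 -2; 4 0 3]) = 31
det = (-1)·(3)·(35) + (+1)·(-1)·(60) + (+1)·(-3)·(31) = -258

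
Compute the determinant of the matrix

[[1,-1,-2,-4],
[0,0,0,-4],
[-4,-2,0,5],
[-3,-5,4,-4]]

The determinant is 208.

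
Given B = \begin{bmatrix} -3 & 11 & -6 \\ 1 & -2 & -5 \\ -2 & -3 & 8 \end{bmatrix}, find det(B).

Expand along row 1:
  + (-3) · |-2 -5; -3 8| = (-3)·(-16 − 15) = 93
  − 11 · |1 -5; -2 8| = −11·(8 − 10) = 22
  + (-6) · |1 -2; -2 -3| = (-6)·(-3 − 4) = 42
Sum: (93) + (22) + (42) = 157

157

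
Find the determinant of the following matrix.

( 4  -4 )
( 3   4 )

det = 4·4 − (-4)·3 = 16 − (-12) = 28

28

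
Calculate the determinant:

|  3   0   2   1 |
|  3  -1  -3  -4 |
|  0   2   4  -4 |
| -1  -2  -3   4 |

Expand along row 1 (it has 1 zero):
  + (3) · M_11   where M_11 = det([-1 -3 -4; 2 4 -4; -2 -3 4]) = -12
  + (2) · M_13   where M_13 = det([3 -1 -4; 0 2 -4; -1 -2 4]) = -12
  − (1) · M_14   where M_14 = det([3 -1 -3; 0 2 4; -1 -2 -3]) = 4
det = (+1)·(3)·(-12) + (+1)·(2)·(-12) + (-1)·(1)·(4) = -64

-64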